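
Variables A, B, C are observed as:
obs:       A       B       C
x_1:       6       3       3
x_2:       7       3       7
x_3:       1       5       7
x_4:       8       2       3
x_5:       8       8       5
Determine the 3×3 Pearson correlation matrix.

Step 1 — column means:
  mean(A) = (6 + 7 + 1 + 8 + 8) / 5 = 30/5 = 6
  mean(B) = (3 + 3 + 5 + 2 + 8) / 5 = 21/5 = 4.2
  mean(C) = (3 + 7 + 7 + 3 + 5) / 5 = 25/5 = 5

Step 2 — sample variances and covariances s[i,j] = (1/(n-1)) · Σ_k (x_{k,i} - mean_i) · (x_{k,j} - mean_j), with n-1 = 4:
  s[A,A] = ((0)·(0) + (1)·(1) + (-5)·(-5) + (2)·(2) + (2)·(2)) / 4 = 34/4 = 8.5
  s[A,B] = ((0)·(-1.2) + (1)·(-1.2) + (-5)·(0.8) + (2)·(-2.2) + (2)·(3.8)) / 4 = -2/4 = -0.5
  s[A,C] = ((0)·(-2) + (1)·(2) + (-5)·(2) + (2)·(-2) + (2)·(0)) / 4 = -12/4 = -3
  s[B,B] = ((-1.2)·(-1.2) + (-1.2)·(-1.2) + (0.8)·(0.8) + (-2.2)·(-2.2) + (3.8)·(3.8)) / 4 = 22.8/4 = 5.7
  s[B,C] = ((-1.2)·(-2) + (-1.2)·(2) + (0.8)·(2) + (-2.2)·(-2) + (3.8)·(0)) / 4 = 6/4 = 1.5
  s[C,C] = ((-2)·(-2) + (2)·(2) + (2)·(2) + (-2)·(-2) + (0)·(0)) / 4 = 16/4 = 4
  Sample standard deviations s_i = √(s[i,i]):
  s(A) = √(8.5) = 2.9155
  s(B) = √(5.7) = 2.3875
  s(C) = √(4) = 2

Step 3 — r_{ij} = s_{ij} / (s_i · s_j):
  r[A,A] = 1 (diagonal).
  r[A,B] = -0.5 / (2.9155 · 2.3875) = -0.5 / 6.9606 = -0.0718
  r[A,C] = -3 / (2.9155 · 2) = -3 / 5.831 = -0.5145
  r[B,B] = 1 (diagonal).
  r[B,C] = 1.5 / (2.3875 · 2) = 1.5 / 4.7749 = 0.3141
  r[C,C] = 1 (diagonal).

R is symmetric with unit diagonal. Assembling:

R = [[1, -0.0718, -0.5145],
 [-0.0718, 1, 0.3141],
 [-0.5145, 0.3141, 1]]


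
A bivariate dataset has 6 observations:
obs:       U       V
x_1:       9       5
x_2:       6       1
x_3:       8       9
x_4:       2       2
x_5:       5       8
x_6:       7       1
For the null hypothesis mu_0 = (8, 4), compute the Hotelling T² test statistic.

Step 1 — sample mean vector:
  mean(U) = (9 + 6 + 8 + 2 + 5 + 7) / 6 = 37/6 = 6.1667
  mean(V) = (5 + 1 + 9 + 2 + 8 + 1) / 6 = 26/6 = 4.3333
  x̄ = (6.1667, 4.3333),  deviation x̄ - mu_0 = (6.1667, 4.3333) - (8, 4) = (-1.8333, 0.3333).

Step 2 — sample covariance matrix, S[i,j] = (1/(n-1)) · Σ_k (x_{k,i} - mean_i) · (x_{k,j} - mean_j), divisor n-1 = 5:
  S[U,U] = ((2.8333)·(2.8333) + (-0.1667)·(-0.1667) + (1.8333)·(1.8333) + (-4.1667)·(-4.1667) + (-1.1667)·(-1.1667) + (0.8333)·(0.8333)) / 5 = 30.8333/5 = 6.1667
  S[U,V] = ((2.8333)·(0.6667) + (-0.1667)·(-3.3333) + (1.8333)·(4.6667) + (-4.1667)·(-2.3333) + (-1.1667)·(3.6667) + (0.8333)·(-3.3333)) / 5 = 13.6667/5 = 2.7333
  S[V,V] = ((0.6667)·(0.6667) + (-3.3333)·(-3.3333) + (4.6667)·(4.6667) + (-2.3333)·(-2.3333) + (3.6667)·(3.6667) + (-3.3333)·(-3.3333)) / 5 = 63.3333/5 = 12.6667
  S = [[6.1667, 2.7333],
 [2.7333, 12.6667]].

Step 3 — invert S. det(S) = 6.1667·12.6667 - (2.7333)² = 70.64.
  S^{-1} = (1/det) · [[d, -b], [-b, a]] = [[0.1793, -0.0387],
 [-0.0387, 0.0873]].

Step 4 — quadratic form (x̄ - mu_0)^T · S^{-1} · (x̄ - mu_0):
  S^{-1} · (x̄ - mu_0) = (-0.3416, 0.1),
  (x̄ - mu_0)^T · [...] = (-1.8333)·(-0.3416) + (0.3333)·(0.1) = 0.6597.

Step 5 — scale by n: T² = 6 · 0.6597 = 3.9581.

T² ≈ 3.9581


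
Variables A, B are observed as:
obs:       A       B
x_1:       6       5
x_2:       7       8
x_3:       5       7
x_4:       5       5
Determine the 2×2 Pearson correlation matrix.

Step 1 — column means:
  mean(A) = (6 + 7 + 5 + 5) / 4 = 23/4 = 5.75
  mean(B) = (5 + 8 + 7 + 5) / 4 = 25/4 = 6.25

Step 2 — sample variances and covariances s[i,j] = (1/(n-1)) · Σ_k (x_{k,i} - mean_i) · (x_{k,j} - mean_j), with n-1 = 3:
  s[A,A] = ((0.25)·(0.25) + (1.25)·(1.25) + (-0.75)·(-0.75) + (-0.75)·(-0.75)) / 3 = 2.75/3 = 0.9167
  s[A,B] = ((0.25)·(-1.25) + (1.25)·(1.75) + (-0.75)·(0.75) + (-0.75)·(-1.25)) / 3 = 2.25/3 = 0.75
  s[B,B] = ((-1.25)·(-1.25) + (1.75)·(1.75) + (0.75)·(0.75) + (-1.25)·(-1.25)) / 3 = 6.75/3 = 2.25
  Sample standard deviations s_i = √(s[i,i]):
  s(A) = √(0.9167) = 0.9574
  s(B) = √(2.25) = 1.5

Step 3 — r_{ij} = s_{ij} / (s_i · s_j):
  r[A,A] = 1 (diagonal).
  r[A,B] = 0.75 / (0.9574 · 1.5) = 0.75 / 1.4361 = 0.5222
  r[B,B] = 1 (diagonal).

R is symmetric with unit diagonal. Assembling:

R = [[1, 0.5222],
 [0.5222, 1]]


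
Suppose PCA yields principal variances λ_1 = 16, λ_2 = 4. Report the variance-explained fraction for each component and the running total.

Step 1 — total variance = trace(Sigma) = Σ λ_i = 16 + 4 = 20.

Step 2 — fraction explained by component i = λ_i / Σ λ:
  PC1: 16/20 = 0.8
  PC2: 4/20 = 0.2

Step 3 — cumulative fraction after k components = (λ_1 + ... + λ_k) / Σ λ:
  k = 1: 16/20 = 0.8
  k = 2: (16 + 4)/20 = 20/20 = 1

Summary (fraction, with percent):

explained: PC1 0.8 (80%), PC2 0.2 (20%);  cumulative: 0.8, 1


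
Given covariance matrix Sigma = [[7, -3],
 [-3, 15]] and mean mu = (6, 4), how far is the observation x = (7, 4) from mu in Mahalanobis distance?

Step 1 — centre the observation: (x - mu) = (1, 0).

Step 2 — invert Sigma. det(Sigma) = 7·15 - (-3)² = 96.
  Sigma^{-1} = (1/det) · [[d, -b], [-b, a]] = [[0.1562, 0.0312],
 [0.0312, 0.0729]].

Step 3 — form the quadratic (x - mu)^T · Sigma^{-1} · (x - mu):
  Sigma^{-1} · (x - mu) = (0.1562, 0.0312).
  (x - mu)^T · [Sigma^{-1} · (x - mu)] = (1)·(0.1562) + (0)·(0.0312) = 0.1562.

Step 4 — take square root: d = √(0.1562) ≈ 0.3953.

d(x, mu) = √(0.1562) ≈ 0.3953


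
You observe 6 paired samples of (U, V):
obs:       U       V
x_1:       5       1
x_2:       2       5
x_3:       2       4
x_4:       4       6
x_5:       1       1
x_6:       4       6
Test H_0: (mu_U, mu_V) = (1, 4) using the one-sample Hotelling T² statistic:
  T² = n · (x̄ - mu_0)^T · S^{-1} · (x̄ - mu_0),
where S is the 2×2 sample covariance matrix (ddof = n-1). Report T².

Step 1 — sample mean vector:
  mean(U) = (5 + 2 + 2 + 4 + 1 + 4) / 6 = 18/6 = 3
  mean(V) = (1 + 5 + 4 + 6 + 1 + 6) / 6 = 23/6 = 3.8333
  x̄ = (3, 3.8333),  deviation x̄ - mu_0 = (3, 3.8333) - (1, 4) = (2, -0.1667).

Step 2 — sample covariance matrix, S[i,j] = (1/(n-1)) · Σ_k (x_{k,i} - mean_i) · (x_{k,j} - mean_j), divisor n-1 = 5:
  S[U,U] = ((2)·(2) + (-1)·(-1) + (-1)·(-1) + (1)·(1) + (-2)·(-2) + (1)·(1)) / 5 = 12/5 = 2.4
  S[U,V] = ((2)·(-2.8333) + (-1)·(1.1667) + (-1)·(0.1667) + (1)·(2.1667) + (-2)·(-2.8333) + (1)·(2.1667)) / 5 = 3/5 = 0.6
  S[V,V] = ((-2.8333)·(-2.8333) + (1.1667)·(1.1667) + (0.1667)·(0.1667) + (2.1667)·(2.1667) + (-2.8333)·(-2.8333) + (2.1667)·(2.1667)) / 5 = 26.8333/5 = 5.3667
  S = [[2.4, 0.6],
 [0.6, 5.3667]].

Step 3 — invert S. det(S) = 2.4·5.3667 - (0.6)² = 12.52.
  S^{-1} = (1/det) · [[d, -b], [-b, a]] = [[0.4286, -0.0479],
 [-0.0479, 0.1917]].

Step 4 — quadratic form (x̄ - mu_0)^T · S^{-1} · (x̄ - mu_0):
  S^{-1} · (x̄ - mu_0) = (0.8653, -0.1278),
  (x̄ - mu_0)^T · [...] = (2)·(0.8653) + (-0.1667)·(-0.1278) = 1.7519.

Step 5 — scale by n: T² = 6 · 1.7519 = 10.5112.

T² ≈ 10.5112


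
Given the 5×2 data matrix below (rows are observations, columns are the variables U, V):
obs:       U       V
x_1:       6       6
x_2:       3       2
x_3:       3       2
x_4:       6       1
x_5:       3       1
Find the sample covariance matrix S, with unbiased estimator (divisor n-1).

Step 1 — column means:
  mean(U) = (6 + 3 + 3 + 6 + 3) / 5 = 21/5 = 4.2
  mean(V) = (6 + 2 + 2 + 1 + 1) / 5 = 12/5 = 2.4

Step 2 — sample covariance S[i,j] = (1/(n-1)) · Σ_k (x_{k,i} - mean_i) · (x_{k,j} - mean_j), with n-1 = 4.
  S[U,U] = ((1.8)·(1.8) + (-1.2)·(-1.2) + (-1.2)·(-1.2) + (1.8)·(1.8) + (-1.2)·(-1.2)) / 4 = 10.8/4 = 2.7
  S[U,V] = ((1.8)·(3.6) + (-1.2)·(-0.4) + (-1.2)·(-0.4) + (1.8)·(-1.4) + (-1.2)·(-1.4)) / 4 = 6.6/4 = 1.65
  S[V,V] = ((3.6)·(3.6) + (-0.4)·(-0.4) + (-0.4)·(-0.4) + (-1.4)·(-1.4) + (-1.4)·(-1.4)) / 4 = 17.2/4 = 4.3

S is symmetric (S[j,i] = S[i,j]). Assembling:

S = [[2.7, 1.65],
 [1.65, 4.3]]


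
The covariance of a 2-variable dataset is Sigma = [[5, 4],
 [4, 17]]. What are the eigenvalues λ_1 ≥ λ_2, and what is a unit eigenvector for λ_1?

Step 1 — characteristic polynomial of 2×2 Sigma:
  det(Sigma - λI) = λ² - trace · λ + det = 0.
  trace = 5 + 17 = 22, det = 5·17 - (4)² = 69.
Step 2 — discriminant:
  Δ = trace² - 4·det = 484 - 276 = 208.
Step 3 — eigenvalues:
  λ = (trace ± √Δ)/2 = (22 ± 14.4222)/2,
  λ_1 = 18.2111,  λ_2 = 3.7889.

Step 4 — unit eigenvector for λ_1: solve (Sigma - λ_1 I)v = 0. First row:
  (5 - 18.2111)·v_x + (4)·v_y = 0, i.e. (-13.2111)·v_x + (4)·v_y = 0,
  so v ∝ (b, λ_1 - a) = (4, 13.2111) = u.
  ||u|| = √((4)² + (13.2111)²) = √(190.5332) ≈ 13.8034,
  v_1 = u/||u|| ≈ (0.2898, 0.9571) (||v_1|| = 1).

λ_1 = 18.2111,  λ_2 = 3.7889;  v_1 ≈ (0.2898, 0.9571)


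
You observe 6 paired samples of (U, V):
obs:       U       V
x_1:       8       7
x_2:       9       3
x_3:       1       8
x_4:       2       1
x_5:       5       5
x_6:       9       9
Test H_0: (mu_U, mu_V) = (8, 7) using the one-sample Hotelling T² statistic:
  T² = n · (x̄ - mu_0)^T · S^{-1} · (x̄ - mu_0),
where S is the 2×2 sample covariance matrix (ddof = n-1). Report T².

Step 1 — sample mean vector:
  mean(U) = (8 + 9 + 1 + 2 + 5 + 9) / 6 = 34/6 = 5.6667
  mean(V) = (7 + 3 + 8 + 1 + 5 + 9) / 6 = 33/6 = 5.5
  x̄ = (5.6667, 5.5),  deviation x̄ - mu_0 = (5.6667, 5.5) - (8, 7) = (-2.3333, -1.5).

Step 2 — sample covariance matrix, S[i,j] = (1/(n-1)) · Σ_k (x_{k,i} - mean_i) · (x_{k,j} - mean_j), divisor n-1 = 5:
  S[U,U] = ((2.3333)·(2.3333) + (3.3333)·(3.3333) + (-4.6667)·(-4.6667) + (-3.6667)·(-3.6667) + (-0.6667)·(-0.6667) + (3.3333)·(3.3333)) / 5 = 63.3333/5 = 12.6667
  S[U,V] = ((2.3333)·(1.5) + (3.3333)·(-2.5) + (-4.6667)·(2.5) + (-3.6667)·(-4.5) + (-0.6667)·(-0.5) + (3.3333)·(3.5)) / 5 = 12/5 = 2.4
  S[V,V] = ((1.5)·(1.5) + (-2.5)·(-2.5) + (2.5)·(2.5) + (-4.5)·(-4.5) + (-0.5)·(-0.5) + (3.5)·(3.5)) / 5 = 47.5/5 = 9.5
  S = [[12.6667, 2.4],
 [2.4, 9.5]].

Step 3 — invert S. det(S) = 12.6667·9.5 - (2.4)² = 114.5733.
  S^{-1} = (1/det) · [[d, -b], [-b, a]] = [[0.0829, -0.0209],
 [-0.0209, 0.1106]].

Step 4 — quadratic form (x̄ - mu_0)^T · S^{-1} · (x̄ - mu_0):
  S^{-1} · (x̄ - mu_0) = (-0.1621, -0.117),
  (x̄ - mu_0)^T · [...] = (-2.3333)·(-0.1621) + (-1.5)·(-0.117) = 0.5536.

Step 5 — scale by n: T² = 6 · 0.5536 = 3.3213.

T² ≈ 3.3213


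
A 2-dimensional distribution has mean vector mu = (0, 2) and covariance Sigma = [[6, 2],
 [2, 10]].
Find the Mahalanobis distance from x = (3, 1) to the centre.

Step 1 — centre the observation: (x - mu) = (3, -1).

Step 2 — invert Sigma. det(Sigma) = 6·10 - (2)² = 56.
  Sigma^{-1} = (1/det) · [[d, -b], [-b, a]] = [[0.1786, -0.0357],
 [-0.0357, 0.1071]].

Step 3 — form the quadratic (x - mu)^T · Sigma^{-1} · (x - mu):
  Sigma^{-1} · (x - mu) = (0.5714, -0.2143).
  (x - mu)^T · [Sigma^{-1} · (x - mu)] = (3)·(0.5714) + (-1)·(-0.2143) = 1.9286.

Step 4 — take square root: d = √(1.9286) ≈ 1.3887.

d(x, mu) = √(1.9286) ≈ 1.3887


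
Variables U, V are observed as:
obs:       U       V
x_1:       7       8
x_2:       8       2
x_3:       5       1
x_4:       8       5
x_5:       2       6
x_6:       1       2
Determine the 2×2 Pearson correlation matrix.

Step 1 — column means:
  mean(U) = (7 + 8 + 5 + 8 + 2 + 1) / 6 = 31/6 = 5.1667
  mean(V) = (8 + 2 + 1 + 5 + 6 + 2) / 6 = 24/6 = 4

Step 2 — sample variances and covariances s[i,j] = (1/(n-1)) · Σ_k (x_{k,i} - mean_i) · (x_{k,j} - mean_j), with n-1 = 5:
  s[U,U] = ((1.8333)·(1.8333) + (2.8333)·(2.8333) + (-0.1667)·(-0.1667) + (2.8333)·(2.8333) + (-3.1667)·(-3.1667) + (-4.1667)·(-4.1667)) / 5 = 46.8333/5 = 9.3667
  s[U,V] = ((1.8333)·(4) + (2.8333)·(-2) + (-0.1667)·(-3) + (2.8333)·(1) + (-3.1667)·(2) + (-4.1667)·(-2)) / 5 = 7/5 = 1.4
  s[V,V] = ((4)·(4) + (-2)·(-2) + (-3)·(-3) + (1)·(1) + (2)·(2) + (-2)·(-2)) / 5 = 38/5 = 7.6
  Sample standard deviations s_i = √(s[i,i]):
  s(U) = √(9.3667) = 3.0605
  s(V) = √(7.6) = 2.7568

Step 3 — r_{ij} = s_{ij} / (s_i · s_j):
  r[U,U] = 1 (diagonal).
  r[U,V] = 1.4 / (3.0605 · 2.7568) = 1.4 / 8.4372 = 0.1659
  r[V,V] = 1 (diagonal).

R is symmetric with unit diagonal. Assembling:

R = [[1, 0.1659],
 [0.1659, 1]]


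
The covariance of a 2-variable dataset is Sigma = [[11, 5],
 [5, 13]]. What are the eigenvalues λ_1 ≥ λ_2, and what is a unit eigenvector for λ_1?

Step 1 — characteristic polynomial of 2×2 Sigma:
  det(Sigma - λI) = λ² - trace · λ + det = 0.
  trace = 11 + 13 = 24, det = 11·13 - (5)² = 118.
Step 2 — discriminant:
  Δ = trace² - 4·det = 576 - 472 = 104.
Step 3 — eigenvalues:
  λ = (trace ± √Δ)/2 = (24 ± 10.198)/2,
  λ_1 = 17.099,  λ_2 = 6.901.

Step 4 — unit eigenvector for λ_1: solve (Sigma - λ_1 I)v = 0. First row:
  (11 - 17.099)·v_x + (5)·v_y = 0, i.e. (-6.099)·v_x + (5)·v_y = 0,
  so v ∝ (b, λ_1 - a) = (5, 6.099) = u.
  ||u|| = √((5)² + (6.099)²) = √(62.198) ≈ 7.8866,
  v_1 = u/||u|| ≈ (0.634, 0.7733) (||v_1|| = 1).

λ_1 = 17.099,  λ_2 = 6.901;  v_1 ≈ (0.634, 0.7733)


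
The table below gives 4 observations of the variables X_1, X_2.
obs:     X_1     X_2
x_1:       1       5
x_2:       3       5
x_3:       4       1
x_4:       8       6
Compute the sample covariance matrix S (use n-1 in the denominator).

Step 1 — column means:
  mean(X_1) = (1 + 3 + 4 + 8) / 4 = 16/4 = 4
  mean(X_2) = (5 + 5 + 1 + 6) / 4 = 17/4 = 4.25

Step 2 — sample covariance S[i,j] = (1/(n-1)) · Σ_k (x_{k,i} - mean_i) · (x_{k,j} - mean_j), with n-1 = 3.
  S[X_1,X_1] = ((-3)·(-3) + (-1)·(-1) + (0)·(0) + (4)·(4)) / 3 = 26/3 = 8.6667
  S[X_1,X_2] = ((-3)·(0.75) + (-1)·(0.75) + (0)·(-3.25) + (4)·(1.75)) / 3 = 4/3 = 1.3333
  S[X_2,X_2] = ((0.75)·(0.75) + (0.75)·(0.75) + (-3.25)·(-3.25) + (1.75)·(1.75)) / 3 = 14.75/3 = 4.9167

S is symmetric (S[j,i] = S[i,j]). Assembling:

S = [[8.6667, 1.3333],
 [1.3333, 4.9167]]


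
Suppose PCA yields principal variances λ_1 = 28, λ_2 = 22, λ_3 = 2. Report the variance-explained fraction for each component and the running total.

Step 1 — total variance = trace(Sigma) = Σ λ_i = 28 + 22 + 2 = 52.

Step 2 — fraction explained by component i = λ_i / Σ λ:
  PC1: 28/52 = 0.5385
  PC2: 22/52 = 0.4231
  PC3: 2/52 = 0.0385

Step 3 — cumulative fraction after k components = (λ_1 + ... + λ_k) / Σ λ:
  k = 1: 28/52 = 0.5385
  k = 2: (28 + 22)/52 = 50/52 = 0.9615
  k = 3: (28 + 22 + 2)/52 = 52/52 = 1

Summary (fraction, with percent):

explained: PC1 0.5385 (53.85%), PC2 0.4231 (42.31%), PC3 0.0385 (3.85%);  cumulative: 0.5385, 0.9615, 1


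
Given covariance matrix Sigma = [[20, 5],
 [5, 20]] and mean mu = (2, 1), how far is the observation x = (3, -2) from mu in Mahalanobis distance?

Step 1 — centre the observation: (x - mu) = (1, -3).

Step 2 — invert Sigma. det(Sigma) = 20·20 - (5)² = 375.
  Sigma^{-1} = (1/det) · [[d, -b], [-b, a]] = [[0.0533, -0.0133],
 [-0.0133, 0.0533]].

Step 3 — form the quadratic (x - mu)^T · Sigma^{-1} · (x - mu):
  Sigma^{-1} · (x - mu) = (0.0933, -0.1733).
  (x - mu)^T · [Sigma^{-1} · (x - mu)] = (1)·(0.0933) + (-3)·(-0.1733) = 0.6133.

Step 4 — take square root: d = √(0.6133) ≈ 0.7832.

d(x, mu) = √(0.6133) ≈ 0.7832


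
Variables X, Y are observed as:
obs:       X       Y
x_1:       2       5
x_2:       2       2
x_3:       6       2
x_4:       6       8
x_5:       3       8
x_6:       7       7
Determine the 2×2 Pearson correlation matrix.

Step 1 — column means:
  mean(X) = (2 + 2 + 6 + 6 + 3 + 7) / 6 = 26/6 = 4.3333
  mean(Y) = (5 + 2 + 2 + 8 + 8 + 7) / 6 = 32/6 = 5.3333

Step 2 — sample variances and covariances s[i,j] = (1/(n-1)) · Σ_k (x_{k,i} - mean_i) · (x_{k,j} - mean_j), with n-1 = 5:
  s[X,X] = ((-2.3333)·(-2.3333) + (-2.3333)·(-2.3333) + (1.6667)·(1.6667) + (1.6667)·(1.6667) + (-1.3333)·(-1.3333) + (2.6667)·(2.6667)) / 5 = 25.3333/5 = 5.0667
  s[X,Y] = ((-2.3333)·(-0.3333) + (-2.3333)·(-3.3333) + (1.6667)·(-3.3333) + (1.6667)·(2.6667) + (-1.3333)·(2.6667) + (2.6667)·(1.6667)) / 5 = 8.3333/5 = 1.6667
  s[Y,Y] = ((-0.3333)·(-0.3333) + (-3.3333)·(-3.3333) + (-3.3333)·(-3.3333) + (2.6667)·(2.6667) + (2.6667)·(2.6667) + (1.6667)·(1.6667)) / 5 = 39.3333/5 = 7.8667
  Sample standard deviations s_i = √(s[i,i]):
  s(X) = √(5.0667) = 2.2509
  s(Y) = √(7.8667) = 2.8048

Step 3 — r_{ij} = s_{ij} / (s_i · s_j):
  r[X,X] = 1 (diagonal).
  r[X,Y] = 1.6667 / (2.2509 · 2.8048) = 1.6667 / 6.3133 = 0.264
  r[Y,Y] = 1 (diagonal).

R is symmetric with unit diagonal. Assembling:

R = [[1, 0.264],
 [0.264, 1]]


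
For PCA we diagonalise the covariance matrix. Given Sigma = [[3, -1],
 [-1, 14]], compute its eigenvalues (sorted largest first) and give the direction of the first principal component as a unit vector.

Step 1 — characteristic polynomial of 2×2 Sigma:
  det(Sigma - λI) = λ² - trace · λ + det = 0.
  trace = 3 + 14 = 17, det = 3·14 - (-1)² = 41.
Step 2 — discriminant:
  Δ = trace² - 4·det = 289 - 164 = 125.
Step 3 — eigenvalues:
  λ = (trace ± √Δ)/2 = (17 ± 11.1803)/2,
  λ_1 = 14.0902,  λ_2 = 2.9098.

Step 4 — unit eigenvector for λ_1: solve (Sigma - λ_1 I)v = 0. First row:
  (3 - 14.0902)·v_x + (-1)·v_y = 0, i.e. (-11.0902)·v_x + (-1)·v_y = 0,
  so v ∝ (b, λ_1 - a) = (-1, 11.0902); multiply by -1 so the first entry is positive: u = (1, -11.0902).
  ||u|| = √((1)² + (-11.0902)²) = √(123.9919) ≈ 11.1352,
  v_1 = u/||u|| ≈ (0.0898, -0.996) (||v_1|| = 1).

λ_1 = 14.0902,  λ_2 = 2.9098;  v_1 ≈ (0.0898, -0.996)


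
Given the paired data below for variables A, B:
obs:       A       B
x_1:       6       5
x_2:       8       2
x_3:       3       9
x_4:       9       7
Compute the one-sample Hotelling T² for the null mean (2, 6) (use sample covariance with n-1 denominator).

Step 1 — sample mean vector:
  mean(A) = (6 + 8 + 3 + 9) / 4 = 26/4 = 6.5
  mean(B) = (5 + 2 + 9 + 7) / 4 = 23/4 = 5.75
  x̄ = (6.5, 5.75),  deviation x̄ - mu_0 = (6.5, 5.75) - (2, 6) = (4.5, -0.25).

Step 2 — sample covariance matrix, S[i,j] = (1/(n-1)) · Σ_k (x_{k,i} - mean_i) · (x_{k,j} - mean_j), divisor n-1 = 3:
  S[A,A] = ((-0.5)·(-0.5) + (1.5)·(1.5) + (-3.5)·(-3.5) + (2.5)·(2.5)) / 3 = 21/3 = 7
  S[A,B] = ((-0.5)·(-0.75) + (1.5)·(-3.75) + (-3.5)·(3.25) + (2.5)·(1.25)) / 3 = -13.5/3 = -4.5
  S[B,B] = ((-0.75)·(-0.75) + (-3.75)·(-3.75) + (3.25)·(3.25) + (1.25)·(1.25)) / 3 = 26.75/3 = 8.9167
  S = [[7, -4.5],
 [-4.5, 8.9167]].

Step 3 — invert S. det(S) = 7·8.9167 - (-4.5)² = 42.1667.
  S^{-1} = (1/det) · [[d, -b], [-b, a]] = [[0.2115, 0.1067],
 [0.1067, 0.166]].

Step 4 — quadratic form (x̄ - mu_0)^T · S^{-1} · (x̄ - mu_0):
  S^{-1} · (x̄ - mu_0) = (0.9249, 0.4387),
  (x̄ - mu_0)^T · [...] = (4.5)·(0.9249) + (-0.25)·(0.4387) = 4.0524.

Step 5 — scale by n: T² = 4 · 4.0524 = 16.2095.

T² ≈ 16.2095


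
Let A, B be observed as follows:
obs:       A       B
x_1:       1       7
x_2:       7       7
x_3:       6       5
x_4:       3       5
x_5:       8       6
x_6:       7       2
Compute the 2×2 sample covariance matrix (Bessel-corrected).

Step 1 — column means:
  mean(A) = (1 + 7 + 6 + 3 + 8 + 7) / 6 = 32/6 = 5.3333
  mean(B) = (7 + 7 + 5 + 5 + 6 + 2) / 6 = 32/6 = 5.3333

Step 2 — sample covariance S[i,j] = (1/(n-1)) · Σ_k (x_{k,i} - mean_i) · (x_{k,j} - mean_j), with n-1 = 5.
  S[A,A] = ((-4.3333)·(-4.3333) + (1.6667)·(1.6667) + (0.6667)·(0.6667) + (-2.3333)·(-2.3333) + (2.6667)·(2.6667) + (1.6667)·(1.6667)) / 5 = 37.3333/5 = 7.4667
  S[A,B] = ((-4.3333)·(1.6667) + (1.6667)·(1.6667) + (0.6667)·(-0.3333) + (-2.3333)·(-0.3333) + (2.6667)·(0.6667) + (1.6667)·(-3.3333)) / 5 = -7.6667/5 = -1.5333
  S[B,B] = ((1.6667)·(1.6667) + (1.6667)·(1.6667) + (-0.3333)·(-0.3333) + (-0.3333)·(-0.3333) + (0.6667)·(0.6667) + (-3.3333)·(-3.3333)) / 5 = 17.3333/5 = 3.4667

S is symmetric (S[j,i] = S[i,j]). Assembling:

S = [[7.4667, -1.5333],
 [-1.5333, 3.4667]]


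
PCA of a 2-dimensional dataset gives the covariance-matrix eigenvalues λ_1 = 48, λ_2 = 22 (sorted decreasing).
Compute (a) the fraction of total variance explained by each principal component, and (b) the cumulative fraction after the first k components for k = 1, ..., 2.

Step 1 — total variance = trace(Sigma) = Σ λ_i = 48 + 22 = 70.

Step 2 — fraction explained by component i = λ_i / Σ λ:
  PC1: 48/70 = 0.6857
  PC2: 22/70 = 0.3143

Step 3 — cumulative fraction after k components = (λ_1 + ... + λ_k) / Σ λ:
  k = 1: 48/70 = 0.6857
  k = 2: (48 + 22)/70 = 70/70 = 1

Summary (fraction, with percent):

explained: PC1 0.6857 (68.57%), PC2 0.3143 (31.43%);  cumulative: 0.6857, 1


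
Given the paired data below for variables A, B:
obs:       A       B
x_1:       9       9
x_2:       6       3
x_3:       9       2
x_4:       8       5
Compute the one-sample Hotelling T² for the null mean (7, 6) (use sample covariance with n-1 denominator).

Step 1 — sample mean vector:
  mean(A) = (9 + 6 + 9 + 8) / 4 = 32/4 = 8
  mean(B) = (9 + 3 + 2 + 5) / 4 = 19/4 = 4.75
  x̄ = (8, 4.75),  deviation x̄ - mu_0 = (8, 4.75) - (7, 6) = (1, -1.25).

Step 2 — sample covariance matrix, S[i,j] = (1/(n-1)) · Σ_k (x_{k,i} - mean_i) · (x_{k,j} - mean_j), divisor n-1 = 3:
  S[A,A] = ((1)·(1) + (-2)·(-2) + (1)·(1) + (0)·(0)) / 3 = 6/3 = 2
  S[A,B] = ((1)·(4.25) + (-2)·(-1.75) + (1)·(-2.75) + (0)·(0.25)) / 3 = 5/3 = 1.6667
  S[B,B] = ((4.25)·(4.25) + (-1.75)·(-1.75) + (-2.75)·(-2.75) + (0.25)·(0.25)) / 3 = 28.75/3 = 9.5833
  S = [[2, 1.6667],
 [1.6667, 9.5833]].

Step 3 — invert S. det(S) = 2·9.5833 - (1.6667)² = 16.3889.
  S^{-1} = (1/det) · [[d, -b], [-b, a]] = [[0.5847, -0.1017],
 [-0.1017, 0.122]].

Step 4 — quadratic form (x̄ - mu_0)^T · S^{-1} · (x̄ - mu_0):
  S^{-1} · (x̄ - mu_0) = (0.7119, -0.2542),
  (x̄ - mu_0)^T · [...] = (1)·(0.7119) + (-1.25)·(-0.2542) = 1.0297.

Step 5 — scale by n: T² = 4 · 1.0297 = 4.1186.

T² ≈ 4.1186


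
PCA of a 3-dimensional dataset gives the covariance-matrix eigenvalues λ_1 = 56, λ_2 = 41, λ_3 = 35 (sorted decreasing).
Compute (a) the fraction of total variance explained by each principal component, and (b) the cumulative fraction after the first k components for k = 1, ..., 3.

Step 1 — total variance = trace(Sigma) = Σ λ_i = 56 + 41 + 35 = 132.

Step 2 — fraction explained by component i = λ_i / Σ λ:
  PC1: 56/132 = 0.4242
  PC2: 41/132 = 0.3106
  PC3: 35/132 = 0.2652

Step 3 — cumulative fraction after k components = (λ_1 + ... + λ_k) / Σ λ:
  k = 1: 56/132 = 0.4242
  k = 2: (56 + 41)/132 = 97/132 = 0.7348
  k = 3: (56 + 41 + 35)/132 = 132/132 = 1

Summary (fraction, with percent):

explained: PC1 0.4242 (42.42%), PC2 0.3106 (31.06%), PC3 0.2652 (26.52%);  cumulative: 0.4242, 0.7348, 1


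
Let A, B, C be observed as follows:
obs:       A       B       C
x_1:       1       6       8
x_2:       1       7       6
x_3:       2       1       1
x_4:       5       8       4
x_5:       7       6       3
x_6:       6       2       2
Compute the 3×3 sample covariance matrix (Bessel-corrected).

Step 1 — column means:
  mean(A) = (1 + 1 + 2 + 5 + 7 + 6) / 6 = 22/6 = 3.6667
  mean(B) = (6 + 7 + 1 + 8 + 6 + 2) / 6 = 30/6 = 5
  mean(C) = (8 + 6 + 1 + 4 + 3 + 2) / 6 = 24/6 = 4

Step 2 — sample covariance S[i,j] = (1/(n-1)) · Σ_k (x_{k,i} - mean_i) · (x_{k,j} - mean_j), with n-1 = 5.
  S[A,A] = ((-2.6667)·(-2.6667) + (-2.6667)·(-2.6667) + (-1.6667)·(-1.6667) + (1.3333)·(1.3333) + (3.3333)·(3.3333) + (2.3333)·(2.3333)) / 5 = 35.3333/5 = 7.0667
  S[A,B] = ((-2.6667)·(1) + (-2.6667)·(2) + (-1.6667)·(-4) + (1.3333)·(3) + (3.3333)·(1) + (2.3333)·(-3)) / 5 = -1/5 = -0.2
  S[A,C] = ((-2.6667)·(4) + (-2.6667)·(2) + (-1.6667)·(-3) + (1.3333)·(0) + (3.3333)·(-1) + (2.3333)·(-2)) / 5 = -19/5 = -3.8
  S[B,B] = ((1)·(1) + (2)·(2) + (-4)·(-4) + (3)·(3) + (1)·(1) + (-3)·(-3)) / 5 = 40/5 = 8
  S[B,C] = ((1)·(4) + (2)·(2) + (-4)·(-3) + (3)·(0) + (1)·(-1) + (-3)·(-2)) / 5 = 25/5 = 5
  S[C,C] = ((4)·(4) + (2)·(2) + (-3)·(-3) + (0)·(0) + (-1)·(-1) + (-2)·(-2)) / 5 = 34/5 = 6.8

S is symmetric (S[j,i] = S[i,j]). Assembling:

S = [[7.0667, -0.2, -3.8],
 [-0.2, 8, 5],
 [-3.8, 5, 6.8]]


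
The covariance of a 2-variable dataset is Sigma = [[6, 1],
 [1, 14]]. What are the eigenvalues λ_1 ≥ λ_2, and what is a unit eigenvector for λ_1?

Step 1 — characteristic polynomial of 2×2 Sigma:
  det(Sigma - λI) = λ² - trace · λ + det = 0.
  trace = 6 + 14 = 20, det = 6·14 - (1)² = 83.
Step 2 — discriminant:
  Δ = trace² - 4·det = 400 - 332 = 68.
Step 3 — eigenvalues:
  λ = (trace ± √Δ)/2 = (20 ± 8.2462)/2,
  λ_1 = 14.1231,  λ_2 = 5.8769.

Step 4 — unit eigenvector for λ_1: solve (Sigma - λ_1 I)v = 0. First row:
  (6 - 14.1231)·v_x + (1)·v_y = 0, i.e. (-8.1231)·v_x + (1)·v_y = 0,
  so v ∝ (b, λ_1 - a) = (1, 8.1231) = u.
  ||u|| = √((1)² + (8.1231)²) = √(66.9848) ≈ 8.1844,
  v_1 = u/||u|| ≈ (0.1222, 0.9925) (||v_1|| = 1).

λ_1 = 14.1231,  λ_2 = 5.8769;  v_1 ≈ (0.1222, 0.9925)


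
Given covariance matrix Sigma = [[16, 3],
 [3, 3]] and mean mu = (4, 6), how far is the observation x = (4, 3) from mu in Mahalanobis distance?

Step 1 — centre the observation: (x - mu) = (0, -3).

Step 2 — invert Sigma. det(Sigma) = 16·3 - (3)² = 39.
  Sigma^{-1} = (1/det) · [[d, -b], [-b, a]] = [[0.0769, -0.0769],
 [-0.0769, 0.4103]].

Step 3 — form the quadratic (x - mu)^T · Sigma^{-1} · (x - mu):
  Sigma^{-1} · (x - mu) = (0.2308, -1.2308).
  (x - mu)^T · [Sigma^{-1} · (x - mu)] = (0)·(0.2308) + (-3)·(-1.2308) = 3.6923.

Step 4 — take square root: d = √(3.6923) ≈ 1.9215.

d(x, mu) = √(3.6923) ≈ 1.9215


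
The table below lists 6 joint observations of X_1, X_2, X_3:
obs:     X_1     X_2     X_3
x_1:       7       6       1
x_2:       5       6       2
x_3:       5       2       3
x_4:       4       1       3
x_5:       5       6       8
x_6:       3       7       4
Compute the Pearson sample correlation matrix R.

Step 1 — column means:
  mean(X_1) = (7 + 5 + 5 + 4 + 5 + 3) / 6 = 29/6 = 4.8333
  mean(X_2) = (6 + 6 + 2 + 1 + 6 + 7) / 6 = 28/6 = 4.6667
  mean(X_3) = (1 + 2 + 3 + 3 + 8 + 4) / 6 = 21/6 = 3.5

Step 2 — sample variances and covariances s[i,j] = (1/(n-1)) · Σ_k (x_{k,i} - mean_i) · (x_{k,j} - mean_j), with n-1 = 5:
  s[X_1,X_1] = ((2.1667)·(2.1667) + (0.1667)·(0.1667) + (0.1667)·(0.1667) + (-0.8333)·(-0.8333) + (0.1667)·(0.1667) + (-1.8333)·(-1.8333)) / 5 = 8.8333/5 = 1.7667
  s[X_1,X_2] = ((2.1667)·(1.3333) + (0.1667)·(1.3333) + (0.1667)·(-2.6667) + (-0.8333)·(-3.6667) + (0.1667)·(1.3333) + (-1.8333)·(2.3333)) / 5 = 1.6667/5 = 0.3333
  s[X_1,X_3] = ((2.1667)·(-2.5) + (0.1667)·(-1.5) + (0.1667)·(-0.5) + (-0.8333)·(-0.5) + (0.1667)·(4.5) + (-1.8333)·(0.5)) / 5 = -5.5/5 = -1.1
  s[X_2,X_2] = ((1.3333)·(1.3333) + (1.3333)·(1.3333) + (-2.6667)·(-2.6667) + (-3.6667)·(-3.6667) + (1.3333)·(1.3333) + (2.3333)·(2.3333)) / 5 = 31.3333/5 = 6.2667
  s[X_2,X_3] = ((1.3333)·(-2.5) + (1.3333)·(-1.5) + (-2.6667)·(-0.5) + (-3.6667)·(-0.5) + (1.3333)·(4.5) + (2.3333)·(0.5)) / 5 = 5/5 = 1
  s[X_3,X_3] = ((-2.5)·(-2.5) + (-1.5)·(-1.5) + (-0.5)·(-0.5) + (-0.5)·(-0.5) + (4.5)·(4.5) + (0.5)·(0.5)) / 5 = 29.5/5 = 5.9
  Sample standard deviations s_i = √(s[i,i]):
  s(X_1) = √(1.7667) = 1.3292
  s(X_2) = √(6.2667) = 2.5033
  s(X_3) = √(5.9) = 2.429

Step 3 — r_{ij} = s_{ij} / (s_i · s_j):
  r[X_1,X_1] = 1 (diagonal).
  r[X_1,X_2] = 0.3333 / (1.3292 · 2.5033) = 0.3333 / 3.3273 = 0.1002
  r[X_1,X_3] = -1.1 / (1.3292 · 2.429) = -1.1 / 3.2285 = -0.3407
  r[X_2,X_2] = 1 (diagonal).
  r[X_2,X_3] = 1 / (2.5033 · 2.429) = 1 / 6.0806 = 0.1645
  r[X_3,X_3] = 1 (diagonal).

R is symmetric with unit diagonal. Assembling:

R = [[1, 0.1002, -0.3407],
 [0.1002, 1, 0.1645],
 [-0.3407, 0.1645, 1]]


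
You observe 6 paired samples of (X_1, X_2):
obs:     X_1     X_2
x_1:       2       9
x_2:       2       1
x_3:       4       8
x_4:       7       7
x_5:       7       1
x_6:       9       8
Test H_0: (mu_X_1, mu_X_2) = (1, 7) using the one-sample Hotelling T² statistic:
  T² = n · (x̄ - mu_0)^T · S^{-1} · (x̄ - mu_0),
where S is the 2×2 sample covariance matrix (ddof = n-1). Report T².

Step 1 — sample mean vector:
  mean(X_1) = (2 + 2 + 4 + 7 + 7 + 9) / 6 = 31/6 = 5.1667
  mean(X_2) = (9 + 1 + 8 + 7 + 1 + 8) / 6 = 34/6 = 5.6667
  x̄ = (5.1667, 5.6667),  deviation x̄ - mu_0 = (5.1667, 5.6667) - (1, 7) = (4.1667, -1.3333).

Step 2 — sample covariance matrix, S[i,j] = (1/(n-1)) · Σ_k (x_{k,i} - mean_i) · (x_{k,j} - mean_j), divisor n-1 = 5:
  S[X_1,X_1] = ((-3.1667)·(-3.1667) + (-3.1667)·(-3.1667) + (-1.1667)·(-1.1667) + (1.8333)·(1.8333) + (1.8333)·(1.8333) + (3.8333)·(3.8333)) / 5 = 42.8333/5 = 8.5667
  S[X_1,X_2] = ((-3.1667)·(3.3333) + (-3.1667)·(-4.6667) + (-1.1667)·(2.3333) + (1.8333)·(1.3333) + (1.8333)·(-4.6667) + (3.8333)·(2.3333)) / 5 = 4.3333/5 = 0.8667
  S[X_2,X_2] = ((3.3333)·(3.3333) + (-4.6667)·(-4.6667) + (2.3333)·(2.3333) + (1.3333)·(1.3333) + (-4.6667)·(-4.6667) + (2.3333)·(2.3333)) / 5 = 67.3333/5 = 13.4667
  S = [[8.5667, 0.8667],
 [0.8667, 13.4667]].

Step 3 — invert S. det(S) = 8.5667·13.4667 - (0.8667)² = 114.6133.
  S^{-1} = (1/det) · [[d, -b], [-b, a]] = [[0.1175, -0.0076],
 [-0.0076, 0.0747]].

Step 4 — quadratic form (x̄ - mu_0)^T · S^{-1} · (x̄ - mu_0):
  S^{-1} · (x̄ - mu_0) = (0.4997, -0.1312),
  (x̄ - mu_0)^T · [...] = (4.1667)·(0.4997) + (-1.3333)·(-0.1312) = 2.2568.

Step 5 — scale by n: T² = 6 · 2.2568 = 13.5406.

T² ≈ 13.5406


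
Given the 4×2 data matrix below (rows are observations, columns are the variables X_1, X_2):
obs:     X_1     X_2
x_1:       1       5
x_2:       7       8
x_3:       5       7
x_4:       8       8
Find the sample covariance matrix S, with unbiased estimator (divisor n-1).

Step 1 — column means:
  mean(X_1) = (1 + 7 + 5 + 8) / 4 = 21/4 = 5.25
  mean(X_2) = (5 + 8 + 7 + 8) / 4 = 28/4 = 7

Step 2 — sample covariance S[i,j] = (1/(n-1)) · Σ_k (x_{k,i} - mean_i) · (x_{k,j} - mean_j), with n-1 = 3.
  S[X_1,X_1] = ((-4.25)·(-4.25) + (1.75)·(1.75) + (-0.25)·(-0.25) + (2.75)·(2.75)) / 3 = 28.75/3 = 9.5833
  S[X_1,X_2] = ((-4.25)·(-2) + (1.75)·(1) + (-0.25)·(0) + (2.75)·(1)) / 3 = 13/3 = 4.3333
  S[X_2,X_2] = ((-2)·(-2) + (1)·(1) + (0)·(0) + (1)·(1)) / 3 = 6/3 = 2

S is symmetric (S[j,i] = S[i,j]). Assembling:

S = [[9.5833, 4.3333],
 [4.3333, 2]]


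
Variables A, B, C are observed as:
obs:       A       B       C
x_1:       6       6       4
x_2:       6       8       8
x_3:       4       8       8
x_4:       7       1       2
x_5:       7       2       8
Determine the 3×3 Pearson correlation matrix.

Step 1 — column means:
  mean(A) = (6 + 6 + 4 + 7 + 7) / 5 = 30/5 = 6
  mean(B) = (6 + 8 + 8 + 1 + 2) / 5 = 25/5 = 5
  mean(C) = (4 + 8 + 8 + 2 + 8) / 5 = 30/5 = 6

Step 2 — sample variances and covariances s[i,j] = (1/(n-1)) · Σ_k (x_{k,i} - mean_i) · (x_{k,j} - mean_j), with n-1 = 4:
  s[A,A] = ((0)·(0) + (0)·(0) + (-2)·(-2) + (1)·(1) + (1)·(1)) / 4 = 6/4 = 1.5
  s[A,B] = ((0)·(1) + (0)·(3) + (-2)·(3) + (1)·(-4) + (1)·(-3)) / 4 = -13/4 = -3.25
  s[A,C] = ((0)·(-2) + (0)·(2) + (-2)·(2) + (1)·(-4) + (1)·(2)) / 4 = -6/4 = -1.5
  s[B,B] = ((1)·(1) + (3)·(3) + (3)·(3) + (-4)·(-4) + (-3)·(-3)) / 4 = 44/4 = 11
  s[B,C] = ((1)·(-2) + (3)·(2) + (3)·(2) + (-4)·(-4) + (-3)·(2)) / 4 = 20/4 = 5
  s[C,C] = ((-2)·(-2) + (2)·(2) + (2)·(2) + (-4)·(-4) + (2)·(2)) / 4 = 32/4 = 8
  Sample standard deviations s_i = √(s[i,i]):
  s(A) = √(1.5) = 1.2247
  s(B) = √(11) = 3.3166
  s(C) = √(8) = 2.8284

Step 3 — r_{ij} = s_{ij} / (s_i · s_j):
  r[A,A] = 1 (diagonal).
  r[A,B] = -3.25 / (1.2247 · 3.3166) = -3.25 / 4.062 = -0.8001
  r[A,C] = -1.5 / (1.2247 · 2.8284) = -1.5 / 3.4641 = -0.433
  r[B,B] = 1 (diagonal).
  r[B,C] = 5 / (3.3166 · 2.8284) = 5 / 9.3808 = 0.533
  r[C,C] = 1 (diagonal).

R is symmetric with unit diagonal. Assembling:

R = [[1, -0.8001, -0.433],
 [-0.8001, 1, 0.533],
 [-0.433, 0.533, 1]]


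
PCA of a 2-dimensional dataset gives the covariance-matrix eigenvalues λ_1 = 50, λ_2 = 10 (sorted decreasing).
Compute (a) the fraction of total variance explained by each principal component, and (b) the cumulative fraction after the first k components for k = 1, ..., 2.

Step 1 — total variance = trace(Sigma) = Σ λ_i = 50 + 10 = 60.

Step 2 — fraction explained by component i = λ_i / Σ λ:
  PC1: 50/60 = 0.8333
  PC2: 10/60 = 0.1667

Step 3 — cumulative fraction after k components = (λ_1 + ... + λ_k) / Σ λ:
  k = 1: 50/60 = 0.8333
  k = 2: (50 + 10)/60 = 60/60 = 1

Summary (fraction, with percent):

explained: PC1 0.8333 (83.33%), PC2 0.1667 (16.67%);  cumulative: 0.8333, 1


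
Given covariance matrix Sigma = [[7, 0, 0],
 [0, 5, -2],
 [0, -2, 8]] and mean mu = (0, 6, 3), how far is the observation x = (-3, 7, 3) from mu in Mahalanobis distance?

Step 1 — centre the observation: (x - mu) = (-3, 1, 0).

Step 2 — invert Sigma (cofactor / det for 3×3, or solve directly):
  Sigma^{-1} = [[0.1429, 0, 0],
 [0, 0.2222, 0.0556],
 [0, 0.0556, 0.1389]].

Step 3 — form the quadratic (x - mu)^T · Sigma^{-1} · (x - mu):
  Sigma^{-1} · (x - mu) = (-0.4286, 0.2222, 0.0556).
  (x - mu)^T · [Sigma^{-1} · (x - mu)] = (-3)·(-0.4286) + (1)·(0.2222) + (0)·(0.0556) = 1.5079.

Step 4 — take square root: d = √(1.5079) ≈ 1.228.

d(x, mu) = √(1.5079) ≈ 1.228


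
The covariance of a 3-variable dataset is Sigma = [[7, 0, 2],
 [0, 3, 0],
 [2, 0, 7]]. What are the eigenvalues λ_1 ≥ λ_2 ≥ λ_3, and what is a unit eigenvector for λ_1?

Step 1 — characteristic polynomial p(λ) = det(λI - Sigma) = λ³ - tr·λ² + c_1·λ - det, where tr = trace, c_1 = sum of the principal 2×2 minors, det = det(Sigma):
  tr = 7 + 3 + 7 = 17,
  c_1 = (7·3 - (0)²) + (7·7 - (2)²) + (3·7 - (0)²) = 21 + 45 + 21 = 87,
  det = 7·(3·7 - (0)²) - (0)·((0)·7 - (0)·(2)) + (2)·((0)·(0) - 3·(2)) = 7·(21) - (0)·(0) + (2)·(-6) = 135.
  So p(λ) = λ³ - 17λ² + 87λ - 135.
Step 2 — look for an integer root (rational root theorem: any rational root is an integer divisor of 135). Testing λ = 3:
  p(3) = 27 - 153 + 261 - 135 = 0  ✓
  Dividing out (λ - 3): p(λ) = (λ - 3)(λ² - 14λ + 45).
Step 3 — remaining eigenvalues from the quadratic λ² - 14λ + 45 = 0:
  Δ = 14² - 4·45 = 196 - 180 = 16,  λ = (14 ± √16)/2 = (14 ± 4)/2 = 9 or 5.
  Sorted: λ_1 = 9,  λ_2 = 5,  λ_3 = 3  (check: sum = 17 = tr ✓).

Step 4 — unit eigenvector for λ_1 = 9: v spans the null space of (Sigma - λ_1 I), whose rows are
  r_1 = (-2, 0, 2),  r_2 = (0, -6, 0),  r_3 = (2, 0, -2).
  v is orthogonal to every row, so take v ∝ r_1 × r_2 = ((0)·(0) - (2)·(-6), (2)·(0) - (-2)·(0), (-2)·(-6) - (0)·(0)) = (12, 0, 12).
  Rescale (divide by 12): u = (1, 0, 1).
  ||u|| = √((1)² + (0)² + (1)²) = √(2) ≈ 1.4142,  v_1 = u/||u|| ≈ (0.7071, 0, 0.7071) (||v_1|| = 1).

λ_1 = 9,  λ_2 = 5,  λ_3 = 3;  v_1 ≈ (0.7071, 0, 0.7071)


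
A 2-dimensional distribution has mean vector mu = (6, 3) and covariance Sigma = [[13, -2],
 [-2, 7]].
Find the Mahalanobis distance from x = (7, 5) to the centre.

Step 1 — centre the observation: (x - mu) = (1, 2).

Step 2 — invert Sigma. det(Sigma) = 13·7 - (-2)² = 87.
  Sigma^{-1} = (1/det) · [[d, -b], [-b, a]] = [[0.0805, 0.023],
 [0.023, 0.1494]].

Step 3 — form the quadratic (x - mu)^T · Sigma^{-1} · (x - mu):
  Sigma^{-1} · (x - mu) = (0.1264, 0.3218).
  (x - mu)^T · [Sigma^{-1} · (x - mu)] = (1)·(0.1264) + (2)·(0.3218) = 0.7701.

Step 4 — take square root: d = √(0.7701) ≈ 0.8776.

d(x, mu) = √(0.7701) ≈ 0.8776


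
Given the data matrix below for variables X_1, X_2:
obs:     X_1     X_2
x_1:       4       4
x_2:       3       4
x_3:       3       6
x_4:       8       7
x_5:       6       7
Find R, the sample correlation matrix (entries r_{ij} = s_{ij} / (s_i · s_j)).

Step 1 — column means:
  mean(X_1) = (4 + 3 + 3 + 8 + 6) / 5 = 24/5 = 4.8
  mean(X_2) = (4 + 4 + 6 + 7 + 7) / 5 = 28/5 = 5.6

Step 2 — sample variances and covariances s[i,j] = (1/(n-1)) · Σ_k (x_{k,i} - mean_i) · (x_{k,j} - mean_j), with n-1 = 4:
  s[X_1,X_1] = ((-0.8)·(-0.8) + (-1.8)·(-1.8) + (-1.8)·(-1.8) + (3.2)·(3.2) + (1.2)·(1.2)) / 4 = 18.8/4 = 4.7
  s[X_1,X_2] = ((-0.8)·(-1.6) + (-1.8)·(-1.6) + (-1.8)·(0.4) + (3.2)·(1.4) + (1.2)·(1.4)) / 4 = 9.6/4 = 2.4
  s[X_2,X_2] = ((-1.6)·(-1.6) + (-1.6)·(-1.6) + (0.4)·(0.4) + (1.4)·(1.4) + (1.4)·(1.4)) / 4 = 9.2/4 = 2.3
  Sample standard deviations s_i = √(s[i,i]):
  s(X_1) = √(4.7) = 2.1679
  s(X_2) = √(2.3) = 1.5166

Step 3 — r_{ij} = s_{ij} / (s_i · s_j):
  r[X_1,X_1] = 1 (diagonal).
  r[X_1,X_2] = 2.4 / (2.1679 · 1.5166) = 2.4 / 3.2879 = 0.73
  r[X_2,X_2] = 1 (diagonal).

R is symmetric with unit diagonal. Assembling:

R = [[1, 0.73],
 [0.73, 1]]


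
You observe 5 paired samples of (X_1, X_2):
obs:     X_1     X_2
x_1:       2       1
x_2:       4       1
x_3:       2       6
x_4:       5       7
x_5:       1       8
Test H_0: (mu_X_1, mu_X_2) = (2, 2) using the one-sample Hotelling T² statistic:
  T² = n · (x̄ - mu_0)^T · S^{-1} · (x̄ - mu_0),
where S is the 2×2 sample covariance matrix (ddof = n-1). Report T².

Step 1 — sample mean vector:
  mean(X_1) = (2 + 4 + 2 + 5 + 1) / 5 = 14/5 = 2.8
  mean(X_2) = (1 + 1 + 6 + 7 + 8) / 5 = 23/5 = 4.6
  x̄ = (2.8, 4.6),  deviation x̄ - mu_0 = (2.8, 4.6) - (2, 2) = (0.8, 2.6).

Step 2 — sample covariance matrix, S[i,j] = (1/(n-1)) · Σ_k (x_{k,i} - mean_i) · (x_{k,j} - mean_j), divisor n-1 = 4:
  S[X_1,X_1] = ((-0.8)·(-0.8) + (1.2)·(1.2) + (-0.8)·(-0.8) + (2.2)·(2.2) + (-1.8)·(-1.8)) / 4 = 10.8/4 = 2.7
  S[X_1,X_2] = ((-0.8)·(-3.6) + (1.2)·(-3.6) + (-0.8)·(1.4) + (2.2)·(2.4) + (-1.8)·(3.4)) / 4 = -3.4/4 = -0.85
  S[X_2,X_2] = ((-3.6)·(-3.6) + (-3.6)·(-3.6) + (1.4)·(1.4) + (2.4)·(2.4) + (3.4)·(3.4)) / 4 = 45.2/4 = 11.3
  S = [[2.7, -0.85],
 [-0.85, 11.3]].

Step 3 — invert S. det(S) = 2.7·11.3 - (-0.85)² = 29.7875.
  S^{-1} = (1/det) · [[d, -b], [-b, a]] = [[0.3794, 0.0285],
 [0.0285, 0.0906]].

Step 4 — quadratic form (x̄ - mu_0)^T · S^{-1} · (x̄ - mu_0):
  S^{-1} · (x̄ - mu_0) = (0.3777, 0.2585),
  (x̄ - mu_0)^T · [...] = (0.8)·(0.3777) + (2.6)·(0.2585) = 0.9742.

Step 5 — scale by n: T² = 5 · 0.9742 = 4.8712.

T² ≈ 4.8712


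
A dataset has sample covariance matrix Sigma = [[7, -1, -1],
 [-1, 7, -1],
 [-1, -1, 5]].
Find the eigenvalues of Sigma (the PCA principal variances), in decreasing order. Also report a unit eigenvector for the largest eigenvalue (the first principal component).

Step 1 — characteristic polynomial p(λ) = det(λI - Sigma) = λ³ - tr·λ² + c_1·λ - det, where tr = trace, c_1 = sum of the principal 2×2 minors, det = det(Sigma):
  tr = 7 + 7 + 5 = 19,
  c_1 = (7·7 - (-1)²) + (7·5 - (-1)²) + (7·5 - (-1)²) = 48 + 34 + 34 = 116,
  det = 7·(7·5 - (-1)²) - (-1)·((-1)·5 - (-1)·(-1)) + (-1)·((-1)·(-1) - 7·(-1)) = 7·(34) - (-1)·(-6) + (-1)·(8) = 224.
  So p(λ) = λ³ - 19λ² + 116λ - 224.
Step 2 — look for an integer root (rational root theorem: any rational root is an integer divisor of 224). Testing λ = 4:
  p(4) = 64 - 304 + 464 - 224 = 0  ✓
  Dividing out (λ - 4): p(λ) = (λ - 4)(λ² - 15λ + 56).
Step 3 — remaining eigenvalues from the quadratic λ² - 15λ + 56 = 0:
  Δ = 15² - 4·56 = 225 - 224 = 1,  λ = (15 ± √1)/2 = (15 ± 1)/2 = 8 or 7.
  Sorted: λ_1 = 8,  λ_2 = 7,  λ_3 = 4  (check: sum = 19 = tr ✓).

Step 4 — unit eigenvector for λ_1 = 8: v spans the null space of (Sigma - λ_1 I), whose rows are
  r_1 = (-1, -1, -1),  r_2 = (-1, -1, -1),  r_3 = (-1, -1, -3).
  v is orthogonal to every row, so take v ∝ r_1 × r_3 = ((-1)·(-3) - (-1)·(-1), (-1)·(-1) - (-1)·(-3), (-1)·(-1) - (-1)·(-1)) = (2, -2, 0).
  Rescale (divide by 2): u = (1, -1, 0).
  ||u|| = √((1)² + (-1)² + (0)²) = √(2) ≈ 1.4142,  v_1 = u/||u|| ≈ (0.7071, -0.7071, 0) (||v_1|| = 1).

λ_1 = 8,  λ_2 = 7,  λ_3 = 4;  v_1 ≈ (0.7071, -0.7071, 0)


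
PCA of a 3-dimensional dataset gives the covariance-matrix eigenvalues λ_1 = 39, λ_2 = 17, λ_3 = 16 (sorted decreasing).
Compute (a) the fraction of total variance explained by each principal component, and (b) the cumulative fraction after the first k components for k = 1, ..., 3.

Step 1 — total variance = trace(Sigma) = Σ λ_i = 39 + 17 + 16 = 72.

Step 2 — fraction explained by component i = λ_i / Σ λ:
  PC1: 39/72 = 0.5417
  PC2: 17/72 = 0.2361
  PC3: 16/72 = 0.2222

Step 3 — cumulative fraction after k components = (λ_1 + ... + λ_k) / Σ λ:
  k = 1: 39/72 = 0.5417
  k = 2: (39 + 17)/72 = 56/72 = 0.7778
  k = 3: (39 + 17 + 16)/72 = 72/72 = 1

Summary (fraction, with percent):

explained: PC1 0.5417 (54.17%), PC2 0.2361 (23.61%), PC3 0.2222 (22.22%);  cumulative: 0.5417, 0.7778, 1
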